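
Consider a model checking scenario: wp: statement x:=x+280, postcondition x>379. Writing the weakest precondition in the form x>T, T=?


Formula: wp(x:=E, P) = P[E/x] (substitute E for x in postcondition)
Step 1: Postcondition: x>379
Step 2: Substitute x+280 for x: x+280>379
Step 3: Solve for x: x > 379-280 = 99

99


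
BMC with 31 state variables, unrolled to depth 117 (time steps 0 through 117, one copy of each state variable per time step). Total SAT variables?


BMC unrolls to depth k, creating one copy of each state var for steps 0..k.
Step count = 117 + 1 = 118 (steps 0 through 117)
Vars per step = 31
Total = 31 * 118 = 3658

3658


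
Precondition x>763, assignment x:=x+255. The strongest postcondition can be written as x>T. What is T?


Formula: sp(P, x:=E) = exists old_x. (x = E[old_x/x]) AND P[old_x/x] (old_x is the value of x before the assignment; eliminate old_x by solving x = E[old_x/x] for old_x)
Step 1: Precondition P: x>763, i.e. old_x > 763
Step 2: Assignment gives x = old_x + 255, so old_x = x - 255
Step 3: Substitute into P: x - 255 > 763
Step 4: Simplify: x > 763+255 = 1018

1018


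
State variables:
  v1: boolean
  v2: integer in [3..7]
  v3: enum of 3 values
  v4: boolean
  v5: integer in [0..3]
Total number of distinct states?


State space = product of domain sizes of all variables.
Domain sizes:
  v1 (boolean): 2
  v2 (integer in [3..7]): 5
  v3 (enum of 3 values): 3
  v4 (boolean): 2
  v5 (integer in [0..3]): 4
Product = 2 * 5 * 3 * 2 * 4 = 240

240


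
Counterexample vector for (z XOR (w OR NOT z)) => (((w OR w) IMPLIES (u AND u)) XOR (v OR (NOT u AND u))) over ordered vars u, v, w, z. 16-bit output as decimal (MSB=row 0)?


F1 = (z XOR (w OR NOT z))
F2 = (((w OR w) IMPLIES (u AND u)) XOR (v OR (NOT u AND u)))
Counterexample to F1=>F2 is where F1=1 and F2=0.
Evaluate each row (bits = u,v,w,z, MSB first):
  row 0 [0000]: F1=1 F2=1 -> F1&~F2 -> 0
  row 1 [0001]: F1=1 F2=1 -> F1&~F2 -> 0
  row 2 [0010]: F1=1 F2=0 -> F1&~F2 -> 1
  row 3 [0011]: F1=0 F2=0 -> F1&~F2 -> 0
  row 4 [0100]: F1=1 F2=0 -> F1&~F2 -> 1
  row 5 [0101]: F1=1 F2=0 -> F1&~F2 -> 1
  row 6 [0110]: F1=1 F2=1 -> F1&~F2 -> 0
  row 7 [0111]: F1=0 F2=1 -> F1&~F2 -> 0
  row 8 [1000]: F1=1 F2=1 -> F1&~F2 -> 0
  row 9 [1001]: F1=1 F2=1 -> F1&~F2 -> 0
  row 10 [1010]: F1=1 F2=1 -> F1&~F2 -> 0
  row 11 [1011]: F1=0 F2=1 -> F1&~F2 -> 0
  row 12 [1100]: F1=1 F2=0 -> F1&~F2 -> 1
  row 13 [1101]: F1=1 F2=0 -> F1&~F2 -> 1
  row 14 [1110]: F1=1 F2=0 -> F1&~F2 -> 1
  row 15 [1111]: F1=0 F2=0 -> F1&~F2 -> 0
Full result column, 4 rows per line (u,v fixed per line; w,z runs 00..11 left to right):
  rows 0-3 [u,v=00]: 0010  = hex 2
  rows 4-7 [u,v=01]: 1100  = hex C
  rows 8-11 [u,v=10]: 0000  = hex 0
  rows 12-15 [u,v=11]: 1110  = hex E
Counterexample vector (row 0 .. row 15) = 0010110000001110
Output column grouped in 4s = 0010 1100 0000 1110 = 0x2C0E
Convert to decimal digit by digit (value = value*16 + digit):
  2 -> 2
  2*16 + 12 (C) = 44
  44*16 + 0 = 704
  704*16 + 14 (E) = 11278
Decimal = 11278

11278


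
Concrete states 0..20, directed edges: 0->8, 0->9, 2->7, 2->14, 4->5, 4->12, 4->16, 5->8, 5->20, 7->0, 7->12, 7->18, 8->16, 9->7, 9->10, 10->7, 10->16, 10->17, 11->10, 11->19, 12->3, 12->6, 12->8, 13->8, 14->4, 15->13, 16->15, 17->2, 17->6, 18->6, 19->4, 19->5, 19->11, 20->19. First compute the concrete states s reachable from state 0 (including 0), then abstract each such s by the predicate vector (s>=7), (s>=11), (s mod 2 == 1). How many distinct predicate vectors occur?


BFS from 0:
Concrete reachable: {0, 2, 3, 4, 5, 6, 7, 8, 9, 10, 11, 12, 13, 14, 15, 16, 17, 18, 19, 20}
Abstract via predicates (s>=7), (s>=11), (s mod 2 == 1):
  (0,0,0) <- {0, 2, 4, 6}
  (0,0,1) <- {3, 5}
  (1,0,0) <- {8, 10}
  (1,0,1) <- {7, 9}
  (1,1,0) <- {12, 14, 16, 18, 20}
  (1,1,1) <- {11, 13, 15, 17, 19}
Distinct abstract states = 6

6


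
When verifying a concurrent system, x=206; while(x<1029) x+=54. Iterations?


Step 1: x goes from 206 toward 1029 by 54; the body runs while x<1029, so iterations = ceil((bound-start)/step)
Step 2: Distance=823
Step 3: ceil(823/54)=16

16


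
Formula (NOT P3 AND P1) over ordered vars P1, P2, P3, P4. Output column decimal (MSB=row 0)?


Formula: (NOT P3 AND P1) over P1, P2, P3, P4 (16 rows)
Evaluate each row (bits = P1,P2,P3,P4, MSB first):
  row 0 [0000]: (NOT 0 AND 0) -> 0
  row 1 [0001]: (NOT 0 AND 0) -> 0
  row 2 [0010]: (NOT 1 AND 0) -> 0
  row 3 [0011]: (NOT 1 AND 0) -> 0
  row 4 [0100]: (NOT 0 AND 0) -> 0
  row 5 [0101]: (NOT 0 AND 0) -> 0
  row 6 [0110]: (NOT 1 AND 0) -> 0
  row 7 [0111]: (NOT 1 AND 0) -> 0
  row 8 [1000]: (NOT 0 AND 1) -> 1
  row 9 [1001]: (NOT 0 AND 1) -> 1
  row 10 [1010]: (NOT 1 AND 1) -> 0
  row 11 [1011]: (NOT 1 AND 1) -> 0
  row 12 [1100]: (NOT 0 AND 1) -> 1
  row 13 [1101]: (NOT 0 AND 1) -> 1
  row 14 [1110]: (NOT 1 AND 1) -> 0
  row 15 [1111]: (NOT 1 AND 1) -> 0
Full result column, 4 rows per line (P1,P2 fixed per line; P3,P4 runs 00..11 left to right):
  rows 0-3 [P1,P2=00]: 0000  = hex 0
  rows 4-7 [P1,P2=01]: 0000  = hex 0
  rows 8-11 [P1,P2=10]: 1100  = hex C
  rows 12-15 [P1,P2=11]: 1100  = hex C
Output column (row 0 .. row 15) = 0000000011001100
Output column grouped in 4s = 0000 0000 1100 1100 = 0x00CC
Convert to decimal digit by digit (value = value*16 + digit):
  0 -> 0
  0*16 + 0 = 0
  0*16 + 12 (C) = 12
  12*16 + 12 (C) = 204
Decimal = 204

204


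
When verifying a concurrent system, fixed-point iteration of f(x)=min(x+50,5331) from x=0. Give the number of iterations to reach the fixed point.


Step 1: x=0, cap=5331, increment=50
Step 2: x grows by 50 each step until capped at 5331; fixed point is x=5331
Step 3: iterations = ceil(5331/50) = 107

107


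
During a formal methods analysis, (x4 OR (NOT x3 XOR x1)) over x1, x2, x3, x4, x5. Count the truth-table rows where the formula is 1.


Formula: (x4 OR (NOT x3 XOR x1)) over 5 vars (32 rows)
Evaluate each row (x1, x2, x3, x4, x5 as bits, MSB first):
  row 0 [00000]: (0 OR (NOT 0 XOR 0)) -> 1
  row 1 [00001]: (0 OR (NOT 0 XOR 0)) -> 1
  row 2 [00010]: (1 OR (NOT 0 XOR 0)) -> 1
  row 3 [00011]: (1 OR (NOT 0 XOR 0)) -> 1
  row 4 [00100]: (0 OR (NOT 1 XOR 0)) -> 0
  row 5 [00101]: (0 OR (NOT 1 XOR 0)) -> 0
  row 6 [00110]: (1 OR (NOT 1 XOR 0)) -> 1
  row 7 [00111]: (1 OR (NOT 1 XOR 0)) -> 1
  row 8 [01000]: (0 OR (NOT 0 XOR 0)) -> 1
  row 9 [01001]: (0 OR (NOT 0 XOR 0)) -> 1
  row 10 [01010]: (1 OR (NOT 0 XOR 0)) -> 1
  row 11 [01011]: (1 OR (NOT 0 XOR 0)) -> 1
  row 12 [01100]: (0 OR (NOT 1 XOR 0)) -> 0
  row 13 [01101]: (0 OR (NOT 1 XOR 0)) -> 0
  row 14 [01110]: (1 OR (NOT 1 XOR 0)) -> 1
  row 15 [01111]: (1 OR (NOT 1 XOR 0)) -> 1
  row 16 [10000]: (0 OR (NOT 0 XOR 1)) -> 0
  row 17 [10001]: (0 OR (NOT 0 XOR 1)) -> 0
  row 18 [10010]: (1 OR (NOT 0 XOR 1)) -> 1
  row 19 [10011]: (1 OR (NOT 0 XOR 1)) -> 1
  row 20 [10100]: (0 OR (NOT 1 XOR 1)) -> 1
  row 21 [10101]: (0 OR (NOT 1 XOR 1)) -> 1
  row 22 [10110]: (1 OR (NOT 1 XOR 1)) -> 1
  row 23 [10111]: (1 OR (NOT 1 XOR 1)) -> 1
  row 24 [11000]: (0 OR (NOT 0 XOR 1)) -> 0
  row 25 [11001]: (0 OR (NOT 0 XOR 1)) -> 0
  row 26 [11010]: (1 OR (NOT 0 XOR 1)) -> 1
  row 27 [11011]: (1 OR (NOT 0 XOR 1)) -> 1
  row 28 [11100]: (0 OR (NOT 1 XOR 1)) -> 1
  row 29 [11101]: (0 OR (NOT 1 XOR 1)) -> 1
  row 30 [11110]: (1 OR (NOT 1 XOR 1)) -> 1
  row 31 [11111]: (1 OR (NOT 1 XOR 1)) -> 1
Full result column, 8 rows per line (x1,x2 fixed per line; x3,x4,x5 runs 000..111 left to right):
  rows 0-7 [x1,x2=00]: 11110011  (ones: 6)
  rows 8-15 [x1,x2=01]: 11110011  (ones: 6)
  rows 16-23 [x1,x2=10]: 00111111  (ones: 6)
  rows 24-31 [x1,x2=11]: 00111111  (ones: 6)
Count of 1-rows = 6+6+6+6 = 24

24


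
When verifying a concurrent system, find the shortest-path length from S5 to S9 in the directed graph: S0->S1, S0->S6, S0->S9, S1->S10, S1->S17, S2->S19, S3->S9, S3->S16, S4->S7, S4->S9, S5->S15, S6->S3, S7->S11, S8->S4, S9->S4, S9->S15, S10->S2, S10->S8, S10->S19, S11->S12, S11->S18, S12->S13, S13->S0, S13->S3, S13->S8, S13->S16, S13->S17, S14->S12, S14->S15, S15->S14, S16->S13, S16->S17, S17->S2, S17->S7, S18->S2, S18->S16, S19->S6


BFS layer-by-layer from S5:
  dist 0: {S5}
  dist 1: {S15}
  dist 2: {S14}
  dist 3: {S12}
  dist 4: {S13}
  dist 5: {S0, S3, S8, S16, S17}
  dist 6: {S1, S2, S4, S6, S7, S9}
  -> S9 reached at distance 6
Shortest path length = 6

6


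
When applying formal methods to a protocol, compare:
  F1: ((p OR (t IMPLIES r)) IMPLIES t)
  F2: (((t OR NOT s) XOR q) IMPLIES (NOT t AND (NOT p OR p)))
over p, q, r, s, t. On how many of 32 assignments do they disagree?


F1 = ((p OR (t IMPLIES r)) IMPLIES t)
F2 = (((t OR NOT s) XOR q) IMPLIES (NOT t AND (NOT p OR p)))
Evaluate both on each of 32 rows (bits = p,q,r,s,t):
  row 0 [00000]: F1=0 F2=1 (differ) -> 1
  row 1 [00001]: F1=1 F2=0 (differ) -> 1
  row 2 [00010]: F1=0 F2=1 (differ) -> 1
  row 3 [00011]: F1=1 F2=0 (differ) -> 1
  row 4 [00100]: F1=0 F2=1 (differ) -> 1
  row 5 [00101]: F1=1 F2=0 (differ) -> 1
  row 6 [00110]: F1=0 F2=1 (differ) -> 1
  row 7 [00111]: F1=1 F2=0 (differ) -> 1
  row 8 [01000]: F1=0 F2=1 (differ) -> 1
  row 9 [01001]: F1=1 F2=1 -> 0
  row 10 [01010]: F1=0 F2=1 (differ) -> 1
  row 11 [01011]: F1=1 F2=1 -> 0
  row 12 [01100]: F1=0 F2=1 (differ) -> 1
  row 13 [01101]: F1=1 F2=1 -> 0
  row 14 [01110]: F1=0 F2=1 (differ) -> 1
  row 15 [01111]: F1=1 F2=1 -> 0
  row 16 [10000]: F1=0 F2=1 (differ) -> 1
  row 17 [10001]: F1=1 F2=0 (differ) -> 1
  row 18 [10010]: F1=0 F2=1 (differ) -> 1
  row 19 [10011]: F1=1 F2=0 (differ) -> 1
  row 20 [10100]: F1=0 F2=1 (differ) -> 1
  row 21 [10101]: F1=1 F2=0 (differ) -> 1
  row 22 [10110]: F1=0 F2=1 (differ) -> 1
  row 23 [10111]: F1=1 F2=0 (differ) -> 1
  row 24 [11000]: F1=0 F2=1 (differ) -> 1
  row 25 [11001]: F1=1 F2=1 -> 0
  row 26 [11010]: F1=0 F2=1 (differ) -> 1
  row 27 [11011]: F1=1 F2=1 -> 0
  row 28 [11100]: F1=0 F2=1 (differ) -> 1
  row 29 [11101]: F1=1 F2=1 -> 0
  row 30 [11110]: F1=0 F2=1 (differ) -> 1
  row 31 [11111]: F1=1 F2=1 -> 0
Full result column, 8 rows per line (p,q fixed per line; r,s,t runs 000..111 left to right):
  rows 0-7 [p,q=00]: 11111111  (ones: 8)
  rows 8-15 [p,q=01]: 10101010  (ones: 4)
  rows 16-23 [p,q=10]: 11111111  (ones: 8)
  rows 24-31 [p,q=11]: 10101010  (ones: 4)
Disagreements = 8+4+8+4 = 24

24


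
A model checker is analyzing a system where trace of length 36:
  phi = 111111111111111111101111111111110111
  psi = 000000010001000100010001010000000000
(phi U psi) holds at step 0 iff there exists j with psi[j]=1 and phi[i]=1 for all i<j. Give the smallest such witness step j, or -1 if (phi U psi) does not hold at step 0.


(phi U psi) at 0: need smallest j with psi[j]=1 and phi[i]=1 for all i in [0,j).
Scan from step 0:
  step 0: phi=1, psi=0 -> continue
  step 1: phi=1, psi=0 -> continue
  step 2: phi=1, psi=0 -> continue
  step 3: phi=1, psi=0 -> continue
  step 7: psi=1 and phi held for [0,7) -> witness found
Witness step = 7

7


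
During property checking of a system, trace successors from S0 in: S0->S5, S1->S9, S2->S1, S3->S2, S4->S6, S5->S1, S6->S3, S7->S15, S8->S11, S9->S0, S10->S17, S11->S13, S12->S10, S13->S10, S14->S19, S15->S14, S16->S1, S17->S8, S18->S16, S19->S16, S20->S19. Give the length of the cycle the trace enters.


Trace from S0 until a state repeats:
  S0 -> S5 -> S1 -> S9 -> S0
S0 first seen at step 0, revisited at step 4.
Cycle length = 4 - 0 = 4

4


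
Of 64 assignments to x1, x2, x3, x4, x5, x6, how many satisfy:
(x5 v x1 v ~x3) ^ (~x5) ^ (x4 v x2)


CNF with 3 clauses over 6 vars (64 assignments).
An assignment satisfies CNF iff every clause has >=1 true literal.
Check each row (bits = x1,x2,x3,x4,x5,x6; clause T/F shown):
  row 0 [000000]: clauses=TTF -> 0
  row 1 [000001]: clauses=TTF -> 0
  row 2 [000010]: clauses=TFF -> 0
  row 3 [000011]: clauses=TFF -> 0
  row 4 [000100]: clauses=TTT -> 1
  (every remaining row is evaluated the same way; all 64 results are listed next)
Full result column, 8 rows per line (x1,x2,x3 fixed per line; x4,x5,x6 runs 000..111 left to right):
  rows 0-7 [x1,x2,x3=000]: 00001100  (ones: 2)
  rows 8-15 [x1,x2,x3=001]: 00000000  (ones: 0)
  rows 16-23 [x1,x2,x3=010]: 11001100  (ones: 4)
  rows 24-31 [x1,x2,x3=011]: 00000000  (ones: 0)
  rows 32-39 [x1,x2,x3=100]: 00001100  (ones: 2)
  rows 40-47 [x1,x2,x3=101]: 00001100  (ones: 2)
  rows 48-55 [x1,x2,x3=110]: 11001100  (ones: 4)
  rows 56-63 [x1,x2,x3=111]: 11001100  (ones: 4)
Satisfying assignments = 2+0+4+0+2+2+4+4 = 18

18


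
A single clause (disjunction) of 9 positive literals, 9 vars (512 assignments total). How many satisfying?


Step 1: Total=2^9=512
Step 2: Unsat when all 9 false: 2^0=1
Step 3: Sat=512-1=511

511


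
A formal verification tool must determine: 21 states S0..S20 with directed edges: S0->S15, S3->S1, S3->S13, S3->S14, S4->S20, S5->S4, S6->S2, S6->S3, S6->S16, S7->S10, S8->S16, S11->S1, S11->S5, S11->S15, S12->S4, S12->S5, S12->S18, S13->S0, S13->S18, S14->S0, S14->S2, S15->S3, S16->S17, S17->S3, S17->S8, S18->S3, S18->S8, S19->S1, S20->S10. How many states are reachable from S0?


BFS from S0:
  layer 0: {S0}
  layer 1: {S15}
  layer 2: {S3}
  layer 3: {S1, S13, S14}
  layer 4: {S2, S18}
  layer 5: {S8}
  layer 6: {S16}
  layer 7: {S17}
Reachable set: {S0, S1, S2, S3, S8, S13, S14, S15, S16, S17, S18}
Count = 11

11


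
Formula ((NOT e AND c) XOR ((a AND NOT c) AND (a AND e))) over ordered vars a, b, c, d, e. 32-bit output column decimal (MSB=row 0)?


Formula: ((NOT e AND c) XOR ((a AND NOT c) AND (a AND e))) over a, b, c, d, e (32 rows)
Evaluate each row (bits = a,b,c,d,e, MSB first):
  row 0 [00000]: ((NOT 0 AND 0) XOR ((0 AND NOT 0) AND (0 AND 0))) -> 0
  row 1 [00001]: ((NOT 1 AND 0) XOR ((0 AND NOT 0) AND (0 AND 1))) -> 0
  row 2 [00010]: ((NOT 0 AND 0) XOR ((0 AND NOT 0) AND (0 AND 0))) -> 0
  row 3 [00011]: ((NOT 1 AND 0) XOR ((0 AND NOT 0) AND (0 AND 1))) -> 0
  row 4 [00100]: ((NOT 0 AND 1) XOR ((0 AND NOT 1) AND (0 AND 0))) -> 1
  row 5 [00101]: ((NOT 1 AND 1) XOR ((0 AND NOT 1) AND (0 AND 1))) -> 0
  row 6 [00110]: ((NOT 0 AND 1) XOR ((0 AND NOT 1) AND (0 AND 0))) -> 1
  row 7 [00111]: ((NOT 1 AND 1) XOR ((0 AND NOT 1) AND (0 AND 1))) -> 0
  row 8 [01000]: ((NOT 0 AND 0) XOR ((0 AND NOT 0) AND (0 AND 0))) -> 0
  row 9 [01001]: ((NOT 1 AND 0) XOR ((0 AND NOT 0) AND (0 AND 1))) -> 0
  row 10 [01010]: ((NOT 0 AND 0) XOR ((0 AND NOT 0) AND (0 AND 0))) -> 0
  row 11 [01011]: ((NOT 1 AND 0) XOR ((0 AND NOT 0) AND (0 AND 1))) -> 0
  row 12 [01100]: ((NOT 0 AND 1) XOR ((0 AND NOT 1) AND (0 AND 0))) -> 1
  row 13 [01101]: ((NOT 1 AND 1) XOR ((0 AND NOT 1) AND (0 AND 1))) -> 0
  row 14 [01110]: ((NOT 0 AND 1) XOR ((0 AND NOT 1) AND (0 AND 0))) -> 1
  row 15 [01111]: ((NOT 1 AND 1) XOR ((0 AND NOT 1) AND (0 AND 1))) -> 0
  row 16 [10000]: ((NOT 0 AND 0) XOR ((1 AND NOT 0) AND (1 AND 0))) -> 0
  row 17 [10001]: ((NOT 1 AND 0) XOR ((1 AND NOT 0) AND (1 AND 1))) -> 1
  row 18 [10010]: ((NOT 0 AND 0) XOR ((1 AND NOT 0) AND (1 AND 0))) -> 0
  row 19 [10011]: ((NOT 1 AND 0) XOR ((1 AND NOT 0) AND (1 AND 1))) -> 1
  row 20 [10100]: ((NOT 0 AND 1) XOR ((1 AND NOT 1) AND (1 AND 0))) -> 1
  row 21 [10101]: ((NOT 1 AND 1) XOR ((1 AND NOT 1) AND (1 AND 1))) -> 0
  row 22 [10110]: ((NOT 0 AND 1) XOR ((1 AND NOT 1) AND (1 AND 0))) -> 1
  row 23 [10111]: ((NOT 1 AND 1) XOR ((1 AND NOT 1) AND (1 AND 1))) -> 0
  row 24 [11000]: ((NOT 0 AND 0) XOR ((1 AND NOT 0) AND (1 AND 0))) -> 0
  row 25 [11001]: ((NOT 1 AND 0) XOR ((1 AND NOT 0) AND (1 AND 1))) -> 1
  row 26 [11010]: ((NOT 0 AND 0) XOR ((1 AND NOT 0) AND (1 AND 0))) -> 0
  row 27 [11011]: ((NOT 1 AND 0) XOR ((1 AND NOT 0) AND (1 AND 1))) -> 1
  row 28 [11100]: ((NOT 0 AND 1) XOR ((1 AND NOT 1) AND (1 AND 0))) -> 1
  row 29 [11101]: ((NOT 1 AND 1) XOR ((1 AND NOT 1) AND (1 AND 1))) -> 0
  row 30 [11110]: ((NOT 0 AND 1) XOR ((1 AND NOT 1) AND (1 AND 0))) -> 1
  row 31 [11111]: ((NOT 1 AND 1) XOR ((1 AND NOT 1) AND (1 AND 1))) -> 0
Full result column, 4 rows per line (a,b,c fixed per line; d,e runs 00..11 left to right):
  rows 0-3 [a,b,c=000]: 0000  = hex 0
  rows 4-7 [a,b,c=001]: 1010  = hex A
  rows 8-11 [a,b,c=010]: 0000  = hex 0
  rows 12-15 [a,b,c=011]: 1010  = hex A
  rows 16-19 [a,b,c=100]: 0101  = hex 5
  rows 20-23 [a,b,c=101]: 1010  = hex A
  rows 24-27 [a,b,c=110]: 0101  = hex 5
  rows 28-31 [a,b,c=111]: 1010  = hex A
Output column (row 0 .. row 31) = 00001010000010100101101001011010
Output column grouped in 4s = 0000 1010 0000 1010 0101 1010 0101 1010 = 0x0A0A5A5A
Convert to decimal digit by digit (value = value*16 + digit):
  0 -> 0
  0*16 + 10 (A) = 10
  10*16 + 0 = 160
  160*16 + 10 (A) = 2570
  2570*16 + 5 = 41125
  41125*16 + 10 (A) = 658010
  658010*16 + 5 = 10528165
  10528165*16 + 10 (A) = 168450650
Decimal = 168450650

168450650


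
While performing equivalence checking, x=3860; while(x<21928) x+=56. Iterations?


Step 1: x goes from 3860 toward 21928 by 56; the body runs while x<21928, so iterations = ceil((bound-start)/step)
Step 2: Distance=18068
Step 3: ceil(18068/56)=323

323


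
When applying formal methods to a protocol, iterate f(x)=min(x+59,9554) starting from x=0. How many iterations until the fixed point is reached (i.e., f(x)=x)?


Step 1: x=0, cap=9554, increment=59
Step 2: x grows by 59 each step until capped at 9554; fixed point is x=9554
Step 3: iterations = ceil(9554/59) = 162

162


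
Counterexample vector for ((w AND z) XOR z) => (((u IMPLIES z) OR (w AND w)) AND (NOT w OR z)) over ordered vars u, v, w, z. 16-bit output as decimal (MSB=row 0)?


F1 = ((w AND z) XOR z)
F2 = (((u IMPLIES z) OR (w AND w)) AND (NOT w OR z))
Counterexample to F1=>F2 is where F1=1 and F2=0.
Evaluate each row (bits = u,v,w,z, MSB first):
  row 0 [0000]: F1=0 F2=1 -> F1&~F2 -> 0
  row 1 [0001]: F1=1 F2=1 -> F1&~F2 -> 0
  row 2 [0010]: F1=0 F2=0 -> F1&~F2 -> 0
  row 3 [0011]: F1=0 F2=1 -> F1&~F2 -> 0
  row 4 [0100]: F1=0 F2=1 -> F1&~F2 -> 0
  row 5 [0101]: F1=1 F2=1 -> F1&~F2 -> 0
  row 6 [0110]: F1=0 F2=0 -> F1&~F2 -> 0
  row 7 [0111]: F1=0 F2=1 -> F1&~F2 -> 0
  row 8 [1000]: F1=0 F2=0 -> F1&~F2 -> 0
  row 9 [1001]: F1=1 F2=1 -> F1&~F2 -> 0
  row 10 [1010]: F1=0 F2=0 -> F1&~F2 -> 0
  row 11 [1011]: F1=0 F2=1 -> F1&~F2 -> 0
  row 12 [1100]: F1=0 F2=0 -> F1&~F2 -> 0
  row 13 [1101]: F1=1 F2=1 -> F1&~F2 -> 0
  row 14 [1110]: F1=0 F2=0 -> F1&~F2 -> 0
  row 15 [1111]: F1=0 F2=1 -> F1&~F2 -> 0
Full result column, 4 rows per line (u,v fixed per line; w,z runs 00..11 left to right):
  rows 0-3 [u,v=00]: 0000  = hex 0
  rows 4-7 [u,v=01]: 0000  = hex 0
  rows 8-11 [u,v=10]: 0000  = hex 0
  rows 12-15 [u,v=11]: 0000  = hex 0
Counterexample vector (row 0 .. row 15) = 0000000000000000
Output column grouped in 4s = 0000 0000 0000 0000 = 0x0000
Convert to decimal digit by digit (value = value*16 + digit):
  0 -> 0
  0*16 + 0 = 0
  0*16 + 0 = 0
  0*16 + 0 = 0
Decimal = 0

0


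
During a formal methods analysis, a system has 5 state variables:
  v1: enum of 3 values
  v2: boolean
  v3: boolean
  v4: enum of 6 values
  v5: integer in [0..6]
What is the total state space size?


State space = product of domain sizes of all variables.
Domain sizes:
  v1 (enum of 3 values): 3
  v2 (boolean): 2
  v3 (boolean): 2
  v4 (enum of 6 values): 6
  v5 (integer in [0..6]): 7
Product = 3 * 2 * 2 * 6 * 7 = 504

504


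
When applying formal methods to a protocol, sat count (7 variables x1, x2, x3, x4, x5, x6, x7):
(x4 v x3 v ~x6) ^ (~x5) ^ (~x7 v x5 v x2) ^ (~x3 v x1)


CNF with 4 clauses over 7 vars (128 assignments).
An assignment satisfies CNF iff every clause has >=1 true literal.
Check each row (bits = x1,x2,x3,x4,x5,x6,x7; clause T/F shown):
  row 0 [0000000]: clauses=TTTT -> 1
  row 1 [0000001]: clauses=TTFT -> 0
  row 2 [0000010]: clauses=FTTT -> 0
  row 3 [0000011]: clauses=FTFT -> 0
  row 4 [0000100]: clauses=TFTT -> 0
  (every remaining row is evaluated the same way; all 128 results are listed next)
Full result column, 8 rows per line (x1,x2,x3,x4 fixed per line; x5,x6,x7 runs 000..111 left to right):
  rows 0-7 [x1,x2,x3,x4=0000]: 10000000  (ones: 1)
  rows 8-15 [x1,x2,x3,x4=0001]: 10100000  (ones: 2)
  rows 16-23 [x1,x2,x3,x4=0010]: 00000000  (ones: 0)
  rows 24-31 [x1,x2,x3,x4=0011]: 00000000  (ones: 0)
  rows 32-39 [x1,x2,x3,x4=0100]: 11000000  (ones: 2)
  rows 40-47 [x1,x2,x3,x4=0101]: 11110000  (ones: 4)
  rows 48-55 [x1,x2,x3,x4=0110]: 00000000  (ones: 0)
  rows 56-63 [x1,x2,x3,x4=0111]: 00000000  (ones: 0)
  rows 64-71 [x1,x2,x3,x4=1000]: 10000000  (ones: 1)
  rows 72-79 [x1,x2,x3,x4=1001]: 10100000  (ones: 2)
  rows 80-87 [x1,x2,x3,x4=1010]: 10100000  (ones: 2)
  rows 88-95 [x1,x2,x3,x4=1011]: 10100000  (ones: 2)
  rows 96-103 [x1,x2,x3,x4=1100]: 11000000  (ones: 2)
  rows 104-111 [x1,x2,x3,x4=1101]: 11110000  (ones: 4)
  rows 112-119 [x1,x2,x3,x4=1110]: 11110000  (ones: 4)
  rows 120-127 [x1,x2,x3,x4=1111]: 11110000  (ones: 4)
Satisfying assignments = 1+2+0+0+2+4+0+0+1+2+2+2+2+4+4+4 = 30

30


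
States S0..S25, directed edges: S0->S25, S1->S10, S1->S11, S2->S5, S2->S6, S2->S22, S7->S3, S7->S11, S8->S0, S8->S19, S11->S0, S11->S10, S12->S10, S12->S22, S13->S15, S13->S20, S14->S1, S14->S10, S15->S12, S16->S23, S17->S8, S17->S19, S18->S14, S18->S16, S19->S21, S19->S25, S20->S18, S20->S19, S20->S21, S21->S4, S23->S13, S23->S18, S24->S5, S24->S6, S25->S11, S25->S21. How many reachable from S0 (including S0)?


BFS from S0:
  layer 0: {S0}
  layer 1: {S25}
  layer 2: {S11, S21}
  layer 3: {S4, S10}
Reachable set: {S0, S4, S10, S11, S21, S25}
Count = 6

6


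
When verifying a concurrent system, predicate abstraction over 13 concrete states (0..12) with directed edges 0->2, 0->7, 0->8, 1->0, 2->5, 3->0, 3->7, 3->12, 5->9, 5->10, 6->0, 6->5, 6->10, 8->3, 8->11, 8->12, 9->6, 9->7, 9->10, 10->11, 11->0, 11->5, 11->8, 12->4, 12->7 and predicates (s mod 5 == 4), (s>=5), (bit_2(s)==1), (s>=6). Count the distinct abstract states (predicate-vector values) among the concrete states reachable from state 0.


BFS from 0:
Concrete reachable: {0, 2, 3, 4, 5, 6, 7, 8, 9, 10, 11, 12}
Abstract via predicates (s mod 5 == 4), (s>=5), (bit_2(s)==1), (s>=6):
  (0,0,0,0) <- {0, 2, 3}
  (0,1,0,1) <- {8, 10, 11}
  (0,1,1,0) <- {5}
  (0,1,1,1) <- {6, 7, 12}
  (1,0,1,0) <- {4}
  (1,1,0,1) <- {9}
Distinct abstract states = 6

6


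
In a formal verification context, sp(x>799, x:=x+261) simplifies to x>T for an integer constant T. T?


Formula: sp(P, x:=E) = exists old_x. (x = E[old_x/x]) AND P[old_x/x] (old_x is the value of x before the assignment; eliminate old_x by solving x = E[old_x/x] for old_x)
Step 1: Precondition P: x>799, i.e. old_x > 799
Step 2: Assignment gives x = old_x + 261, so old_x = x - 261
Step 3: Substitute into P: x - 261 > 799
Step 4: Simplify: x > 799+261 = 1060

1060


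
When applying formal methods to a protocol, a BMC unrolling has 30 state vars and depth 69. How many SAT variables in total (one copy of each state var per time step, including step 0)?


BMC unrolls to depth k, creating one copy of each state var for steps 0..k.
Step count = 69 + 1 = 70 (steps 0 through 69)
Vars per step = 30
Total = 30 * 70 = 2100

2100


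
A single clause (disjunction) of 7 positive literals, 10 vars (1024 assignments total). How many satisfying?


Step 1: Total=2^10=1024
Step 2: Unsat when all 7 false: 2^3=8
Step 3: Sat=1024-8=1016

1016


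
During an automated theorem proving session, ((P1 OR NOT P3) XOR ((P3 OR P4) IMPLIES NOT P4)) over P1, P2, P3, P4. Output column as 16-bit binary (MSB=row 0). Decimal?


Formula: ((P1 OR NOT P3) XOR ((P3 OR P4) IMPLIES NOT P4)) over P1, P2, P3, P4 (16 rows)
Evaluate each row (bits = P1,P2,P3,P4, MSB first):
  row 0 [0000]: ((0 OR NOT 0) XOR ((0 OR 0) IMPLIES NOT 0)) -> 0
  row 1 [0001]: ((0 OR NOT 0) XOR ((0 OR 1) IMPLIES NOT 1)) -> 1
  row 2 [0010]: ((0 OR NOT 1) XOR ((1 OR 0) IMPLIES NOT 0)) -> 1
  row 3 [0011]: ((0 OR NOT 1) XOR ((1 OR 1) IMPLIES NOT 1)) -> 0
  row 4 [0100]: ((0 OR NOT 0) XOR ((0 OR 0) IMPLIES NOT 0)) -> 0
  row 5 [0101]: ((0 OR NOT 0) XOR ((0 OR 1) IMPLIES NOT 1)) -> 1
  row 6 [0110]: ((0 OR NOT 1) XOR ((1 OR 0) IMPLIES NOT 0)) -> 1
  row 7 [0111]: ((0 OR NOT 1) XOR ((1 OR 1) IMPLIES NOT 1)) -> 0
  row 8 [1000]: ((1 OR NOT 0) XOR ((0 OR 0) IMPLIES NOT 0)) -> 0
  row 9 [1001]: ((1 OR NOT 0) XOR ((0 OR 1) IMPLIES NOT 1)) -> 1
  row 10 [1010]: ((1 OR NOT 1) XOR ((1 OR 0) IMPLIES NOT 0)) -> 0
  row 11 [1011]: ((1 OR NOT 1) XOR ((1 OR 1) IMPLIES NOT 1)) -> 1
  row 12 [1100]: ((1 OR NOT 0) XOR ((0 OR 0) IMPLIES NOT 0)) -> 0
  row 13 [1101]: ((1 OR NOT 0) XOR ((0 OR 1) IMPLIES NOT 1)) -> 1
  row 14 [1110]: ((1 OR NOT 1) XOR ((1 OR 0) IMPLIES NOT 0)) -> 0
  row 15 [1111]: ((1 OR NOT 1) XOR ((1 OR 1) IMPLIES NOT 1)) -> 1
Full result column, 4 rows per line (P1,P2 fixed per line; P3,P4 runs 00..11 left to right):
  rows 0-3 [P1,P2=00]: 0110  = hex 6
  rows 4-7 [P1,P2=01]: 0110  = hex 6
  rows 8-11 [P1,P2=10]: 0101  = hex 5
  rows 12-15 [P1,P2=11]: 0101  = hex 5
Output column (row 0 .. row 15) = 0110011001010101
Output column grouped in 4s = 0110 0110 0101 0101 = 0x6655
Convert to decimal digit by digit (value = value*16 + digit):
  6 -> 6
  6*16 + 6 = 102
  102*16 + 5 = 1637
  1637*16 + 5 = 26197
Decimal = 26197

26197


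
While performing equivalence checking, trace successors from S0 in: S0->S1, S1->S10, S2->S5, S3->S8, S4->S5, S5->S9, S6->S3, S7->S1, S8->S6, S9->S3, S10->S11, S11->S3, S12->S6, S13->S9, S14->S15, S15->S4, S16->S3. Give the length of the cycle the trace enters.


Trace from S0 until a state repeats:
  S0 -> S1 -> S10 -> S11 -> S3 -> S8 -> S6 -> S3
S3 first seen at step 4, revisited at step 7.
Cycle length = 7 - 4 = 3

3


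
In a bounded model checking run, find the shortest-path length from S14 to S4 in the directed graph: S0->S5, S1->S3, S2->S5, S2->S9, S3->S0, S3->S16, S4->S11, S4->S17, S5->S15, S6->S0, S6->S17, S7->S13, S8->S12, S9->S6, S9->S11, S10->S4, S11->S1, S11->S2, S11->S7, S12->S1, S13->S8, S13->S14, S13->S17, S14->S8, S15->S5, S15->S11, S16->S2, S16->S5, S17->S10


BFS layer-by-layer from S14:
  dist 0: {S14}
  dist 1: {S8}
  dist 2: {S12}
  dist 3: {S1}
  dist 4: {S3}
  dist 5: {S0, S16}
  dist 6: {S2, S5}
  dist 7: {S9, S15}
  dist 8: {S6, S11}
  dist 9: {S7, S17}
  dist 10: {S10, S13}
  dist 11: {S4}
  -> S4 reached at distance 11
Shortest path length = 11

11


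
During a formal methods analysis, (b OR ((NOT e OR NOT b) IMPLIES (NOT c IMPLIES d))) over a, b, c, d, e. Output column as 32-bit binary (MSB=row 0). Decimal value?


Formula: (b OR ((NOT e OR NOT b) IMPLIES (NOT c IMPLIES d))) over a, b, c, d, e (32 rows)
Evaluate each row (bits = a,b,c,d,e, MSB first):
  row 0 [00000]: (0 OR ((NOT 0 OR NOT 0) IMPLIES (NOT 0 IMPLIES 0))) -> 0
  row 1 [00001]: (0 OR ((NOT 1 OR NOT 0) IMPLIES (NOT 0 IMPLIES 0))) -> 0
  row 2 [00010]: (0 OR ((NOT 0 OR NOT 0) IMPLIES (NOT 0 IMPLIES 1))) -> 1
  row 3 [00011]: (0 OR ((NOT 1 OR NOT 0) IMPLIES (NOT 0 IMPLIES 1))) -> 1
  row 4 [00100]: (0 OR ((NOT 0 OR NOT 0) IMPLIES (NOT 1 IMPLIES 0))) -> 1
  row 5 [00101]: (0 OR ((NOT 1 OR NOT 0) IMPLIES (NOT 1 IMPLIES 0))) -> 1
  row 6 [00110]: (0 OR ((NOT 0 OR NOT 0) IMPLIES (NOT 1 IMPLIES 1))) -> 1
  row 7 [00111]: (0 OR ((NOT 1 OR NOT 0) IMPLIES (NOT 1 IMPLIES 1))) -> 1
  row 8 [01000]: (1 OR ((NOT 0 OR NOT 1) IMPLIES (NOT 0 IMPLIES 0))) -> 1
  row 9 [01001]: (1 OR ((NOT 1 OR NOT 1) IMPLIES (NOT 0 IMPLIES 0))) -> 1
  row 10 [01010]: (1 OR ((NOT 0 OR NOT 1) IMPLIES (NOT 0 IMPLIES 1))) -> 1
  row 11 [01011]: (1 OR ((NOT 1 OR NOT 1) IMPLIES (NOT 0 IMPLIES 1))) -> 1
  row 12 [01100]: (1 OR ((NOT 0 OR NOT 1) IMPLIES (NOT 1 IMPLIES 0))) -> 1
  row 13 [01101]: (1 OR ((NOT 1 OR NOT 1) IMPLIES (NOT 1 IMPLIES 0))) -> 1
  row 14 [01110]: (1 OR ((NOT 0 OR NOT 1) IMPLIES (NOT 1 IMPLIES 1))) -> 1
  row 15 [01111]: (1 OR ((NOT 1 OR NOT 1) IMPLIES (NOT 1 IMPLIES 1))) -> 1
  row 16 [10000]: (0 OR ((NOT 0 OR NOT 0) IMPLIES (NOT 0 IMPLIES 0))) -> 0
  row 17 [10001]: (0 OR ((NOT 1 OR NOT 0) IMPLIES (NOT 0 IMPLIES 0))) -> 0
  row 18 [10010]: (0 OR ((NOT 0 OR NOT 0) IMPLIES (NOT 0 IMPLIES 1))) -> 1
  row 19 [10011]: (0 OR ((NOT 1 OR NOT 0) IMPLIES (NOT 0 IMPLIES 1))) -> 1
  row 20 [10100]: (0 OR ((NOT 0 OR NOT 0) IMPLIES (NOT 1 IMPLIES 0))) -> 1
  row 21 [10101]: (0 OR ((NOT 1 OR NOT 0) IMPLIES (NOT 1 IMPLIES 0))) -> 1
  row 22 [10110]: (0 OR ((NOT 0 OR NOT 0) IMPLIES (NOT 1 IMPLIES 1))) -> 1
  row 23 [10111]: (0 OR ((NOT 1 OR NOT 0) IMPLIES (NOT 1 IMPLIES 1))) -> 1
  row 24 [11000]: (1 OR ((NOT 0 OR NOT 1) IMPLIES (NOT 0 IMPLIES 0))) -> 1
  row 25 [11001]: (1 OR ((NOT 1 OR NOT 1) IMPLIES (NOT 0 IMPLIES 0))) -> 1
  row 26 [11010]: (1 OR ((NOT 0 OR NOT 1) IMPLIES (NOT 0 IMPLIES 1))) -> 1
  row 27 [11011]: (1 OR ((NOT 1 OR NOT 1) IMPLIES (NOT 0 IMPLIES 1))) -> 1
  row 28 [11100]: (1 OR ((NOT 0 OR NOT 1) IMPLIES (NOT 1 IMPLIES 0))) -> 1
  row 29 [11101]: (1 OR ((NOT 1 OR NOT 1) IMPLIES (NOT 1 IMPLIES 0))) -> 1
  row 30 [11110]: (1 OR ((NOT 0 OR NOT 1) IMPLIES (NOT 1 IMPLIES 1))) -> 1
  row 31 [11111]: (1 OR ((NOT 1 OR NOT 1) IMPLIES (NOT 1 IMPLIES 1))) -> 1
Full result column, 4 rows per line (a,b,c fixed per line; d,e runs 00..11 left to right):
  rows 0-3 [a,b,c=000]: 0011  = hex 3
  rows 4-7 [a,b,c=001]: 1111  = hex F
  rows 8-11 [a,b,c=010]: 1111  = hex F
  rows 12-15 [a,b,c=011]: 1111  = hex F
  rows 16-19 [a,b,c=100]: 0011  = hex 3
  rows 20-23 [a,b,c=101]: 1111  = hex F
  rows 24-27 [a,b,c=110]: 1111  = hex F
  rows 28-31 [a,b,c=111]: 1111  = hex F
Output column (row 0 .. row 31) = 00111111111111110011111111111111
Output column grouped in 4s = 0011 1111 1111 1111 0011 1111 1111 1111 = 0x3FFF3FFF
Convert to decimal digit by digit (value = value*16 + digit):
  3 -> 3
  3*16 + 15 (F) = 63
  63*16 + 15 (F) = 1023
  1023*16 + 15 (F) = 16383
  16383*16 + 3 = 262131
  262131*16 + 15 (F) = 4194111
  4194111*16 + 15 (F) = 67105791
  67105791*16 + 15 (F) = 1073692671
Decimal = 1073692671

1073692671


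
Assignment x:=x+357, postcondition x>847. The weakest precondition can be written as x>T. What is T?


Formula: wp(x:=E, P) = P[E/x] (substitute E for x in postcondition)
Step 1: Postcondition: x>847
Step 2: Substitute x+357 for x: x+357>847
Step 3: Solve for x: x > 847-357 = 490

490


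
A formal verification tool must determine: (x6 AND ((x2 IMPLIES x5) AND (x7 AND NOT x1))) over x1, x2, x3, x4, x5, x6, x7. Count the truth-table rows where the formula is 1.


Formula: (x6 AND ((x2 IMPLIES x5) AND (x7 AND NOT x1))) over 7 vars (128 rows)
Evaluate each row (x1, x2, x3, x4, x5, x6, x7 as bits, MSB first):
  row 0 [0000000]: (0 AND ((0 IMPLIES 0) AND (0 AND NOT 0))) -> 0
  row 1 [0000001]: (0 AND ((0 IMPLIES 0) AND (1 AND NOT 0))) -> 0
  row 2 [0000010]: (1 AND ((0 IMPLIES 0) AND (0 AND NOT 0))) -> 0
  row 3 [0000011]: (1 AND ((0 IMPLIES 0) AND (1 AND NOT 0))) -> 1
  row 4 [0000100]: (0 AND ((0 IMPLIES 1) AND (0 AND NOT 0))) -> 0
  (every remaining row is evaluated the same way; all 128 results are listed next)
Full result column, 8 rows per line (x1,x2,x3,x4 fixed per line; x5,x6,x7 runs 000..111 left to right):
  rows 0-7 [x1,x2,x3,x4=0000]: 00010001  (ones: 2)
  rows 8-15 [x1,x2,x3,x4=0001]: 00010001  (ones: 2)
  rows 16-23 [x1,x2,x3,x4=0010]: 00010001  (ones: 2)
  rows 24-31 [x1,x2,x3,x4=0011]: 00010001  (ones: 2)
  rows 32-39 [x1,x2,x3,x4=0100]: 00000001  (ones: 1)
  rows 40-47 [x1,x2,x3,x4=0101]: 00000001  (ones: 1)
  rows 48-55 [x1,x2,x3,x4=0110]: 00000001  (ones: 1)
  rows 56-63 [x1,x2,x3,x4=0111]: 00000001  (ones: 1)
  rows 64-71 [x1,x2,x3,x4=1000]: 00000000  (ones: 0)
  rows 72-79 [x1,x2,x3,x4=1001]: 00000000  (ones: 0)
  rows 80-87 [x1,x2,x3,x4=1010]: 00000000  (ones: 0)
  rows 88-95 [x1,x2,x3,x4=1011]: 00000000  (ones: 0)
  rows 96-103 [x1,x2,x3,x4=1100]: 00000000  (ones: 0)
  rows 104-111 [x1,x2,x3,x4=1101]: 00000000  (ones: 0)
  rows 112-119 [x1,x2,x3,x4=1110]: 00000000  (ones: 0)
  rows 120-127 [x1,x2,x3,x4=1111]: 00000000  (ones: 0)
Count of 1-rows = 2+2+2+2+1+1+1+1+0+0+0+0+0+0+0+0 = 12

12


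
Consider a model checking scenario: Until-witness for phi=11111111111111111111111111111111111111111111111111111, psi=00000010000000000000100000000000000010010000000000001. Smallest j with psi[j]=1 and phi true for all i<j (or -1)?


(phi U psi) at 0: need smallest j with psi[j]=1 and phi[i]=1 for all i in [0,j).
Scan from step 0:
  step 0: phi=1, psi=0 -> continue
  step 1: phi=1, psi=0 -> continue
  step 2: phi=1, psi=0 -> continue
  step 3: phi=1, psi=0 -> continue
  step 6: psi=1 and phi held for [0,6) -> witness found
Witness step = 6

6


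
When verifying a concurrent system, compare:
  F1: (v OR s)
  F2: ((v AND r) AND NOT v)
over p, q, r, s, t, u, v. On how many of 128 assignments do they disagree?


F1 = (v OR s)
F2 = ((v AND r) AND NOT v)
Evaluate both on each of 128 rows (bits = p,q,r,s,t,u,v):
  row 0 [0000000]: F1=0 F2=0 -> 0
  row 1 [0000001]: F1=1 F2=0 (differ) -> 1
  row 2 [0000010]: F1=0 F2=0 -> 0
  row 3 [0000011]: F1=1 F2=0 (differ) -> 1
  row 4 [0000100]: F1=0 F2=0 -> 0
  (every remaining row is evaluated the same way; all 128 results are listed next)
Full result column, 8 rows per line (p,q,r,s fixed per line; t,u,v runs 000..111 left to right):
  rows 0-7 [p,q,r,s=0000]: 01010101  (ones: 4)
  rows 8-15 [p,q,r,s=0001]: 11111111  (ones: 8)
  rows 16-23 [p,q,r,s=0010]: 01010101  (ones: 4)
  rows 24-31 [p,q,r,s=0011]: 11111111  (ones: 8)
  rows 32-39 [p,q,r,s=0100]: 01010101  (ones: 4)
  rows 40-47 [p,q,r,s=0101]: 11111111  (ones: 8)
  rows 48-55 [p,q,r,s=0110]: 01010101  (ones: 4)
  rows 56-63 [p,q,r,s=0111]: 11111111  (ones: 8)
  rows 64-71 [p,q,r,s=1000]: 01010101  (ones: 4)
  rows 72-79 [p,q,r,s=1001]: 11111111  (ones: 8)
  rows 80-87 [p,q,r,s=1010]: 01010101  (ones: 4)
  rows 88-95 [p,q,r,s=1011]: 11111111  (ones: 8)
  rows 96-103 [p,q,r,s=1100]: 01010101  (ones: 4)
  rows 104-111 [p,q,r,s=1101]: 11111111  (ones: 8)
  rows 112-119 [p,q,r,s=1110]: 01010101  (ones: 4)
  rows 120-127 [p,q,r,s=1111]: 11111111  (ones: 8)
Disagreements = 4+8+4+8+4+8+4+8+4+8+4+8+4+8+4+8 = 96

96


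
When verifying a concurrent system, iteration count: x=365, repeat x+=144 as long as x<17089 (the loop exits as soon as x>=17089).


Step 1: x goes from 365 toward 17089 by 144; the body runs while x<17089, so iterations = ceil((bound-start)/step)
Step 2: Distance=16724
Step 3: ceil(16724/144)=117

117


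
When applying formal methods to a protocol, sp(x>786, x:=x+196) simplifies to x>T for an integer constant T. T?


Formula: sp(P, x:=E) = exists old_x. (x = E[old_x/x]) AND P[old_x/x] (old_x is the value of x before the assignment; eliminate old_x by solving x = E[old_x/x] for old_x)
Step 1: Precondition P: x>786, i.e. old_x > 786
Step 2: Assignment gives x = old_x + 196, so old_x = x - 196
Step 3: Substitute into P: x - 196 > 786
Step 4: Simplify: x > 786+196 = 982

982


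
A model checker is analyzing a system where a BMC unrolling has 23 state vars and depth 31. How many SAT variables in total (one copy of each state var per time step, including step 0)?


BMC unrolls to depth k, creating one copy of each state var for steps 0..k.
Step count = 31 + 1 = 32 (steps 0 through 31)
Vars per step = 23
Total = 23 * 32 = 736

736


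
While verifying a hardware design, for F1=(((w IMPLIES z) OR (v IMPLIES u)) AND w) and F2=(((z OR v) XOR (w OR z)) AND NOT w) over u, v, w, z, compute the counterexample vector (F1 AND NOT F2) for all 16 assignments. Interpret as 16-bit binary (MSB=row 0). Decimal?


F1 = (((w IMPLIES z) OR (v IMPLIES u)) AND w)
F2 = (((z OR v) XOR (w OR z)) AND NOT w)
Counterexample to F1=>F2 is where F1=1 and F2=0.
Evaluate each row (bits = u,v,w,z, MSB first):
  row 0 [0000]: F1=0 F2=0 -> F1&~F2 -> 0
  row 1 [0001]: F1=0 F2=0 -> F1&~F2 -> 0
  row 2 [0010]: F1=1 F2=0 -> F1&~F2 -> 1
  row 3 [0011]: F1=1 F2=0 -> F1&~F2 -> 1
  row 4 [0100]: F1=0 F2=1 -> F1&~F2 -> 0
  row 5 [0101]: F1=0 F2=0 -> F1&~F2 -> 0
  row 6 [0110]: F1=0 F2=0 -> F1&~F2 -> 0
  row 7 [0111]: F1=1 F2=0 -> F1&~F2 -> 1
  row 8 [1000]: F1=0 F2=0 -> F1&~F2 -> 0
  row 9 [1001]: F1=0 F2=0 -> F1&~F2 -> 0
  row 10 [1010]: F1=1 F2=0 -> F1&~F2 -> 1
  row 11 [1011]: F1=1 F2=0 -> F1&~F2 -> 1
  row 12 [1100]: F1=0 F2=1 -> F1&~F2 -> 0
  row 13 [1101]: F1=0 F2=0 -> F1&~F2 -> 0
  row 14 [1110]: F1=1 F2=0 -> F1&~F2 -> 1
  row 15 [1111]: F1=1 F2=0 -> F1&~F2 -> 1
Full result column, 4 rows per line (u,v fixed per line; w,z runs 00..11 left to right):
  rows 0-3 [u,v=00]: 0011  = hex 3
  rows 4-7 [u,v=01]: 0001  = hex 1
  rows 8-11 [u,v=10]: 0011  = hex 3
  rows 12-15 [u,v=11]: 0011  = hex 3
Counterexample vector (row 0 .. row 15) = 0011000100110011
Output column grouped in 4s = 0011 0001 0011 0011 = 0x3133
Convert to decimal digit by digit (value = value*16 + digit):
  3 -> 3
  3*16 + 1 = 49
  49*16 + 3 = 787
  787*16 + 3 = 12595
Decimal = 12595

12595


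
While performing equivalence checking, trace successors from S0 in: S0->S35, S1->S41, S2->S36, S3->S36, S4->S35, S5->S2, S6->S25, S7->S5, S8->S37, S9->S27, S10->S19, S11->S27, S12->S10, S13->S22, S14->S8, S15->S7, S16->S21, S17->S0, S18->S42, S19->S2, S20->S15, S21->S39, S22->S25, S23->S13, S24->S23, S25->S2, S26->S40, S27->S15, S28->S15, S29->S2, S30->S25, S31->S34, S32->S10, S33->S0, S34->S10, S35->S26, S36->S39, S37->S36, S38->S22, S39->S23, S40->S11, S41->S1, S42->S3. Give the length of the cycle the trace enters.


Trace from S0 until a state repeats:
  S0 -> S35 -> S26 -> S40 -> S11 -> S27 -> S15 -> S7 -> S5 -> S2 -> S36 -> S39 -> S23 -> S13 -> S22 -> S25 -> S2
S2 first seen at step 9, revisited at step 16.
Cycle length = 16 - 9 = 7

7


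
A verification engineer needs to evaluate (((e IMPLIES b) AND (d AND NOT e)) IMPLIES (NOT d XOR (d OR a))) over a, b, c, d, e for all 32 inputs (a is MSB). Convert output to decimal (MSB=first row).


Formula: (((e IMPLIES b) AND (d AND NOT e)) IMPLIES (NOT d XOR (d OR a))) over a, b, c, d, e (32 rows)
Evaluate each row (bits = a,b,c,d,e, MSB first):
  row 0 [00000]: (((0 IMPLIES 0) AND (0 AND NOT 0)) IMPLIES (NOT 0 XOR (0 OR 0))) -> 1
  row 1 [00001]: (((1 IMPLIES 0) AND (0 AND NOT 1)) IMPLIES (NOT 0 XOR (0 OR 0))) -> 1
  row 2 [00010]: (((0 IMPLIES 0) AND (1 AND NOT 0)) IMPLIES (NOT 1 XOR (1 OR 0))) -> 1
  row 3 [00011]: (((1 IMPLIES 0) AND (1 AND NOT 1)) IMPLIES (NOT 1 XOR (1 OR 0))) -> 1
  row 4 [00100]: (((0 IMPLIES 0) AND (0 AND NOT 0)) IMPLIES (NOT 0 XOR (0 OR 0))) -> 1
  row 5 [00101]: (((1 IMPLIES 0) AND (0 AND NOT 1)) IMPLIES (NOT 0 XOR (0 OR 0))) -> 1
  row 6 [00110]: (((0 IMPLIES 0) AND (1 AND NOT 0)) IMPLIES (NOT 1 XOR (1 OR 0))) -> 1
  row 7 [00111]: (((1 IMPLIES 0) AND (1 AND NOT 1)) IMPLIES (NOT 1 XOR (1 OR 0))) -> 1
  row 8 [01000]: (((0 IMPLIES 1) AND (0 AND NOT 0)) IMPLIES (NOT 0 XOR (0 OR 0))) -> 1
  row 9 [01001]: (((1 IMPLIES 1) AND (0 AND NOT 1)) IMPLIES (NOT 0 XOR (0 OR 0))) -> 1
  row 10 [01010]: (((0 IMPLIES 1) AND (1 AND NOT 0)) IMPLIES (NOT 1 XOR (1 OR 0))) -> 1
  row 11 [01011]: (((1 IMPLIES 1) AND (1 AND NOT 1)) IMPLIES (NOT 1 XOR (1 OR 0))) -> 1
  row 12 [01100]: (((0 IMPLIES 1) AND (0 AND NOT 0)) IMPLIES (NOT 0 XOR (0 OR 0))) -> 1
  row 13 [01101]: (((1 IMPLIES 1) AND (0 AND NOT 1)) IMPLIES (NOT 0 XOR (0 OR 0))) -> 1
  row 14 [01110]: (((0 IMPLIES 1) AND (1 AND NOT 0)) IMPLIES (NOT 1 XOR (1 OR 0))) -> 1
  row 15 [01111]: (((1 IMPLIES 1) AND (1 AND NOT 1)) IMPLIES (NOT 1 XOR (1 OR 0))) -> 1
  row 16 [10000]: (((0 IMPLIES 0) AND (0 AND NOT 0)) IMPLIES (NOT 0 XOR (0 OR 1))) -> 1
  row 17 [10001]: (((1 IMPLIES 0) AND (0 AND NOT 1)) IMPLIES (NOT 0 XOR (0 OR 1))) -> 1
  row 18 [10010]: (((0 IMPLIES 0) AND (1 AND NOT 0)) IMPLIES (NOT 1 XOR (1 OR 1))) -> 1
  row 19 [10011]: (((1 IMPLIES 0) AND (1 AND NOT 1)) IMPLIES (NOT 1 XOR (1 OR 1))) -> 1
  row 20 [10100]: (((0 IMPLIES 0) AND (0 AND NOT 0)) IMPLIES (NOT 0 XOR (0 OR 1))) -> 1
  row 21 [10101]: (((1 IMPLIES 0) AND (0 AND NOT 1)) IMPLIES (NOT 0 XOR (0 OR 1))) -> 1
  row 22 [10110]: (((0 IMPLIES 0) AND (1 AND NOT 0)) IMPLIES (NOT 1 XOR (1 OR 1))) -> 1
  row 23 [10111]: (((1 IMPLIES 0) AND (1 AND NOT 1)) IMPLIES (NOT 1 XOR (1 OR 1))) -> 1
  row 24 [11000]: (((0 IMPLIES 1) AND (0 AND NOT 0)) IMPLIES (NOT 0 XOR (0 OR 1))) -> 1
  row 25 [11001]: (((1 IMPLIES 1) AND (0 AND NOT 1)) IMPLIES (NOT 0 XOR (0 OR 1))) -> 1
  row 26 [11010]: (((0 IMPLIES 1) AND (1 AND NOT 0)) IMPLIES (NOT 1 XOR (1 OR 1))) -> 1
  row 27 [11011]: (((1 IMPLIES 1) AND (1 AND NOT 1)) IMPLIES (NOT 1 XOR (1 OR 1))) -> 1
  row 28 [11100]: (((0 IMPLIES 1) AND (0 AND NOT 0)) IMPLIES (NOT 0 XOR (0 OR 1))) -> 1
  row 29 [11101]: (((1 IMPLIES 1) AND (0 AND NOT 1)) IMPLIES (NOT 0 XOR (0 OR 1))) -> 1
  row 30 [11110]: (((0 IMPLIES 1) AND (1 AND NOT 0)) IMPLIES (NOT 1 XOR (1 OR 1))) -> 1
  row 31 [11111]: (((1 IMPLIES 1) AND (1 AND NOT 1)) IMPLIES (NOT 1 XOR (1 OR 1))) -> 1
Full result column, 4 rows per line (a,b,c fixed per line; d,e runs 00..11 left to right):
  rows 0-3 [a,b,c=000]: 1111  = hex F
  rows 4-7 [a,b,c=001]: 1111  = hex F
  rows 8-11 [a,b,c=010]: 1111  = hex F
  rows 12-15 [a,b,c=011]: 1111  = hex F
  rows 16-19 [a,b,c=100]: 1111  = hex F
  rows 20-23 [a,b,c=101]: 1111  = hex F
  rows 24-27 [a,b,c=110]: 1111  = hex F
  rows 28-31 [a,b,c=111]: 1111  = hex F
Output column (row 0 .. row 31) = 11111111111111111111111111111111
Output column grouped in 4s = 1111 1111 1111 1111 1111 1111 1111 1111 = 0xFFFFFFFF
Convert to decimal digit by digit (value = value*16 + digit):
  F -> 15
  15*16 + 15 (F) = 255
  255*16 + 15 (F) = 4095
  4095*16 + 15 (F) = 65535
  65535*16 + 15 (F) = 1048575
  1048575*16 + 15 (F) = 16777215
  16777215*16 + 15 (F) = 268435455
  268435455*16 + 15 (F) = 4294967295
Decimal = 4294967295

4294967295
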